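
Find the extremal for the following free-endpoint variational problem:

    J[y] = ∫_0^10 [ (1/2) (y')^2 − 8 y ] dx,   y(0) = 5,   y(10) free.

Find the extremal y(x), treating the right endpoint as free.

The Lagrangian L = (1/2) (y')^2 − 8 y gives
    ∂L/∂y = −8,   ∂L/∂y' = y'.
Euler-Lagrange: d/dx(y') − (−8) = 0, i.e. y'' + 8 = 0, so
    y(x) = −(8/2) x^2 + C1 x + C2.
Fixed left endpoint y(0) = 5 ⇒ C2 = 5.
The right endpoint x = 10 is free, so the natural (transversality) condition is ∂L/∂y' |_{x=10} = 0, i.e. y'(10) = 0.
Compute y'(x) = −8 x + C1, so y'(10) = −80 + C1 = 0 ⇒ C1 = 80.
Therefore the extremal is
    y(x) = −4 x^2 + 80 x + 5.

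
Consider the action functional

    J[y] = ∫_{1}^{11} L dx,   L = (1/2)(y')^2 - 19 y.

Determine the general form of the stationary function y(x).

The Lagrangian is L = (1/2)(y')^2 - 19 y.
∂L/∂y = -19.
∂L/∂y' = y'.
The Euler-Lagrange equation d/dx(∂L/∂y') − ∂L/∂y = 0 becomes:
    y'' + 19 = 0
General solution: y(x) = -(19/2) x^2 + A x + B, where A and B are arbitrary constants fixed by the endpoint conditions.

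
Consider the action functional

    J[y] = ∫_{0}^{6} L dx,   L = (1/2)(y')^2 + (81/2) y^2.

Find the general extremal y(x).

The Lagrangian is L = (1/2)(y')^2 + (81/2) y^2.
∂L/∂y = 81y.
∂L/∂y' = y'.
The Euler-Lagrange equation d/dx(∂L/∂y') − ∂L/∂y = 0 becomes:
    y'' - 81 y = 0
General solution: y(x) = A e^(9x) + B e^(-9x), where A and B are arbitrary constants fixed by the endpoint conditions.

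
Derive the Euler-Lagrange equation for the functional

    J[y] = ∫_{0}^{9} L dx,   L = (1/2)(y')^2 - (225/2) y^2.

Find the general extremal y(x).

The Lagrangian is L = (1/2)(y')^2 - (225/2) y^2.
∂L/∂y = -225y.
∂L/∂y' = y'.
The Euler-Lagrange equation d/dx(∂L/∂y') − ∂L/∂y = 0 becomes:
    y'' + 225 y = 0
General solution: y(x) = A sin(15x) + B cos(15x), where A and B are arbitrary constants fixed by the endpoint conditions.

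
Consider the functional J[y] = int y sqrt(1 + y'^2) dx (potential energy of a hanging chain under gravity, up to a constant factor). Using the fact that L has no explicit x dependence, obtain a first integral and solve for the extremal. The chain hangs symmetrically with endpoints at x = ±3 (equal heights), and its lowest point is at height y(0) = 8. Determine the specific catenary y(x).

The Lagrangian L(y, y') = y sqrt(1 + y'^2) has no explicit x dependence, so the Beltrami identity applies:
    L − y' ∂L/∂y' = C.
Compute ∂L/∂y' = y · y' / sqrt(1 + y'^2). Then
    L − y' ∂L/∂y'
    = y sqrt(1 + y'^2) − y · y'^2 / sqrt(1 + y'^2)
    = y (1 + y'^2 − y'^2) / sqrt(1 + y'^2)
    = y / sqrt(1 + y'^2) = C.
Squaring gives y^2 = C^2 (1 + y'^2), i.e.
    y'^2 = y^2 / C^2 − 1.
Separating variables,
    dy / sqrt(y^2 − C^2) = dx / C,
and integrating gives arccosh(y / C) = (x − a)/C, so
    y(x) = C cosh((x − a)/C),
the catenary. The constants C and a are fixed by the two endpoint conditions (and, for the hanging-chain problem, the length constraint selects C).
Now fit the given data. The endpoints x = ±3 are symmetric at equal height, so the catenary is even about its minimum: a = 0 and y(x) = C cosh(x/C). The lowest point is y(0) = C cosh(0) = C, and we are told y(0) = 8, so C = 8. Therefore
    y(x) = 8 cosh(x/8),
and at the endpoints
    y(±3) = 8 cosh(3/8).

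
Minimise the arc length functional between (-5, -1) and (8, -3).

Arc-length functional: J[y] = ∫ sqrt(1 + (y')^2) dx.
Lagrangian L = sqrt(1 + (y')^2) has no explicit y dependence, so ∂L/∂y = 0 and the Euler-Lagrange equation gives
    d/dx( y' / sqrt(1 + (y')^2) ) = 0  ⇒  y' / sqrt(1 + (y')^2) = const.
Hence y' is constant, so y(x) is affine.
Fitting the endpoints (-5, -1) and (8, -3):
    slope m = ((-3) − (-1)) / (8 − (-5)) = -2/13,
    intercept c = (-1) − m·(-5) = -23/13.
Extremal: y(x) = (-2/13) x - 23/13.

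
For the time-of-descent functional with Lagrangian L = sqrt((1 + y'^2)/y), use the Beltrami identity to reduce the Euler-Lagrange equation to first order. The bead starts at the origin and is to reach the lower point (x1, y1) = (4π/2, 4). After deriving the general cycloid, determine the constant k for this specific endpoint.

The Lagrangian L = sqrt((1 + y'^2) / y) has no explicit x dependence, so the Beltrami identity applies:
    L − y' ∂L/∂y' = C.
Compute ∂L/∂y' = y' / sqrt(y (1 + y'^2)).
Substitute:
    sqrt((1 + y'^2)/y) − y'·y' / sqrt(y (1 + y'^2))
    = (1 + y'^2) / sqrt(y (1 + y'^2)) − y'^2 / sqrt(y (1 + y'^2))
    = 1 / sqrt(y (1 + y'^2)) = C.
Squaring and rearranging gives the first integral
    y (1 + y'^2) = 1/C^2 =: k   (constant).
Solving this first-order ODE by the substitution
    y = (k/2)(1 − cos θ)
yields the cycloid parameterisation
    x(θ) = (k/2)(θ − sin θ),   y(θ) = (k/2)(1 − cos θ).
The constant k is fixed by the endpoint condition.
Now fit the given lower endpoint (x1, y1) = (4π/2, 4). At the bottom of the first arch (θ = π), the parametric equations give
    y(π) = (k/2)(1 − cos π) = k,
    x(π) = (k/2)(π − sin π) = kπ/2.
Matching y(π) = 4 gives k = 4, consistent with x(π) = 4π/2. Therefore the specific cycloid is
    x(θ) = (4/2)(θ − sin θ),   y(θ) = (4/2)(1 − cos θ).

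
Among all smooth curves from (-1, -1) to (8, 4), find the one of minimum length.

Arc-length functional: J[y] = ∫ sqrt(1 + (y')^2) dx.
Lagrangian L = sqrt(1 + (y')^2) has no explicit y dependence, so ∂L/∂y = 0 and the Euler-Lagrange equation gives
    d/dx( y' / sqrt(1 + (y')^2) ) = 0  ⇒  y' / sqrt(1 + (y')^2) = const.
Hence y' is constant, so y(x) is affine.
Fitting the endpoints (-1, -1) and (8, 4):
    slope m = (4 − (-1)) / (8 − (-1)) = 5/9,
    intercept c = (-1) − m·(-1) = -4/9.
Extremal: y(x) = (5/9) x - 4/9.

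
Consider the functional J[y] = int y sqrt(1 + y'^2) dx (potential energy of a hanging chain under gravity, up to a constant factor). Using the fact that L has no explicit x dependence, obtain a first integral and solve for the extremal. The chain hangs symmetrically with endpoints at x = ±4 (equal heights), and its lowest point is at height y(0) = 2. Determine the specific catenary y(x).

The Lagrangian L(y, y') = y sqrt(1 + y'^2) has no explicit x dependence, so the Beltrami identity applies:
    L − y' ∂L/∂y' = C.
Compute ∂L/∂y' = y · y' / sqrt(1 + y'^2). Then
    L − y' ∂L/∂y'
    = y sqrt(1 + y'^2) − y · y'^2 / sqrt(1 + y'^2)
    = y (1 + y'^2 − y'^2) / sqrt(1 + y'^2)
    = y / sqrt(1 + y'^2) = C.
Squaring gives y^2 = C^2 (1 + y'^2), i.e.
    y'^2 = y^2 / C^2 − 1.
Separating variables,
    dy / sqrt(y^2 − C^2) = dx / C,
and integrating gives arccosh(y / C) = (x − a)/C, so
    y(x) = C cosh((x − a)/C),
the catenary. The constants C and a are fixed by the two endpoint conditions (and, for the hanging-chain problem, the length constraint selects C).
Now fit the given data. The endpoints x = ±4 are symmetric at equal height, so the catenary is even about its minimum: a = 0 and y(x) = C cosh(x/C). The lowest point is y(0) = C cosh(0) = C, and we are told y(0) = 2, so C = 2. Therefore
    y(x) = 2 cosh(x/2),
and at the endpoints
    y(±4) = 2 cosh(4/2).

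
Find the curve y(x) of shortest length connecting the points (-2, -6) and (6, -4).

Arc-length functional: J[y] = ∫ sqrt(1 + (y')^2) dx.
Lagrangian L = sqrt(1 + (y')^2) has no explicit y dependence, so ∂L/∂y = 0 and the Euler-Lagrange equation gives
    d/dx( y' / sqrt(1 + (y')^2) ) = 0  ⇒  y' / sqrt(1 + (y')^2) = const.
Hence y' is constant, so y(x) is affine.
Fitting the endpoints (-2, -6) and (6, -4):
    slope m = ((-4) − (-6)) / (6 − (-2)) = 1/4,
    intercept c = (-6) − m·(-2) = -11/2.
Extremal: y(x) = (1/4) x - 11/2.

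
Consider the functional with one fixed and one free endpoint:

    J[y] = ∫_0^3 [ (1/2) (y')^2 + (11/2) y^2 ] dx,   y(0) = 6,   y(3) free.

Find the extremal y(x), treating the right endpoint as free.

The Lagrangian L = (1/2) (y')^2 + (11/2) y^2 gives
    ∂L/∂y = 11 y,   ∂L/∂y' = y'.
Euler-Lagrange: y'' − 11 y = 0.
With k = sqrt(11), the general solution is
    y(x) = A cosh(sqrt(11) x) + B sinh(sqrt(11) x).
Fixed left endpoint y(0) = 6 ⇒ A = 6.
The right endpoint x = 3 is free, so the natural (transversality) condition is ∂L/∂y' |_{x=3} = 0, i.e. y'(3) = 0.
Compute y'(x) = A k sinh(k x) + B k cosh(k x), so
    y'(3) = A k sinh(k·3) + B k cosh(k·3) = 0
    ⇒ B = −A tanh(k·3) = − 6 tanh(sqrt(11)·3).
Therefore the extremal is
    y(x) = 6 cosh(sqrt(11) x) − 6 tanh(sqrt(11)·3) sinh(sqrt(11) x).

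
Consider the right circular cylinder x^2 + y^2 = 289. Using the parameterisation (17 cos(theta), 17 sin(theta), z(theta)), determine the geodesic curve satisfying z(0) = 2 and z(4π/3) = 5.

Parameterise the cylinder of radius R = 17 as
    r(θ) = (17 cos θ, 17 sin θ, z(θ)).
The arc-length element is
    ds = sqrt(289 + (dz/dθ)^2) dθ,
so the Lagrangian is L = sqrt(289 + z'^2).
L depends on z' only, not on z or θ, so ∂L/∂z = 0 and
    ∂L/∂z' = z' / sqrt(289 + z'^2).
The Euler-Lagrange equation gives
    d/dθ( z' / sqrt(289 + z'^2) ) = 0,
so z' is constant. Integrating once:
    z(θ) = a θ + b,
a helix on the cylinder (a straight line when the cylinder is unrolled). The constants a, b are determined by the endpoint conditions.
With endpoint conditions z(0) = 2 and z(4π/3) = 5: from z(0) = b we get b = 2, and a·4π/3 + 2 = 5 gives a = 9/(4π), so
    z(θ) = (9/(4π)) θ + 2.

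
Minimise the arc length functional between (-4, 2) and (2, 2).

Arc-length functional: J[y] = ∫ sqrt(1 + (y')^2) dx.
Lagrangian L = sqrt(1 + (y')^2) has no explicit y dependence, so ∂L/∂y = 0 and the Euler-Lagrange equation gives
    d/dx( y' / sqrt(1 + (y')^2) ) = 0  ⇒  y' / sqrt(1 + (y')^2) = const.
Hence y' is constant, so y(x) is affine.
Fitting the endpoints (-4, 2) and (2, 2):
    slope m = (2 − 2) / (2 − (-4)) = 0,
    intercept c = 2 − m·(-4) = 2.
Extremal: y(x) = 2.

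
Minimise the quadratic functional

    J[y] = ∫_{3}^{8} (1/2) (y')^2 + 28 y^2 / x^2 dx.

The Lagrangian is L = (1/2) (y')^2 + 28 y^2 / x^2.
Compute ∂L/∂y = 56y/x^2, ∂L/∂y' = y'.
The Euler-Lagrange equation d/dx(∂L/∂y') − ∂L/∂y = 0 reduces to
    y'' − 56/x^2 · y = 0  (x > 0).
Its general solution is
    y(x) = A x^8 + B x^(-7),
with A, B fixed by the endpoint conditions.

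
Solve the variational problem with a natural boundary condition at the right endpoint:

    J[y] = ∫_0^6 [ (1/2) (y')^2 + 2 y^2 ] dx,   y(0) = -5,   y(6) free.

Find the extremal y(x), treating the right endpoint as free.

The Lagrangian L = (1/2) (y')^2 + 2 y^2 gives
    ∂L/∂y = 4 y,   ∂L/∂y' = y'.
Euler-Lagrange: y'' − 4 y = 0.
With k = 2, the general solution is
    y(x) = A cosh(2 x) + B sinh(2 x).
Fixed left endpoint y(0) = -5 ⇒ A = -5.
The right endpoint x = 6 is free, so the natural (transversality) condition is ∂L/∂y' |_{x=6} = 0, i.e. y'(6) = 0.
Compute y'(x) = A k sinh(k x) + B k cosh(k x), so
    y'(6) = A k sinh(k·6) + B k cosh(k·6) = 0
    ⇒ B = −A tanh(k·6) = 5 tanh(2·6).
Therefore the extremal is
    y(x) = −5 cosh(2 x) + 5 tanh(2·6) sinh(2 x).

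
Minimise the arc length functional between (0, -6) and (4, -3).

Arc-length functional: J[y] = ∫ sqrt(1 + (y')^2) dx.
Lagrangian L = sqrt(1 + (y')^2) has no explicit y dependence, so ∂L/∂y = 0 and the Euler-Lagrange equation gives
    d/dx( y' / sqrt(1 + (y')^2) ) = 0  ⇒  y' / sqrt(1 + (y')^2) = const.
Hence y' is constant, so y(x) is affine.
Fitting the endpoints (0, -6) and (4, -3):
    slope m = ((-3) − (-6)) / (4 − 0) = 3/4,
    intercept c = (-6) − m·0 = -6.
Extremal: y(x) = (3/4) x - 6.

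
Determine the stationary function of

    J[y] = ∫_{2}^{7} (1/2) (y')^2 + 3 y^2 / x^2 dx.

The Lagrangian is L = (1/2) (y')^2 + 3 y^2 / x^2.
Compute ∂L/∂y = 6y/x^2, ∂L/∂y' = y'.
The Euler-Lagrange equation d/dx(∂L/∂y') − ∂L/∂y = 0 reduces to
    y'' − 6/x^2 · y = 0  (x > 0).
Its general solution is
    y(x) = A x^3 + B x^(-2),
with A, B fixed by the endpoint conditions.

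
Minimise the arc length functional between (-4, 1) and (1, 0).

Arc-length functional: J[y] = ∫ sqrt(1 + (y')^2) dx.
Lagrangian L = sqrt(1 + (y')^2) has no explicit y dependence, so ∂L/∂y = 0 and the Euler-Lagrange equation gives
    d/dx( y' / sqrt(1 + (y')^2) ) = 0  ⇒  y' / sqrt(1 + (y')^2) = const.
Hence y' is constant, so y(x) is affine.
Fitting the endpoints (-4, 1) and (1, 0):
    slope m = (0 − 1) / (1 − (-4)) = -1/5,
    intercept c = 1 − m·(-4) = 1/5.
Extremal: y(x) = (-1/5) x + 1/5.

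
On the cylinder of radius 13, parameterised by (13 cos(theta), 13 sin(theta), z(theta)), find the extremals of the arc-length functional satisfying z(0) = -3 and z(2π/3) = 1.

Parameterise the cylinder of radius R = 13 as
    r(θ) = (13 cos θ, 13 sin θ, z(θ)).
The arc-length element is
    ds = sqrt(169 + (dz/dθ)^2) dθ,
so the Lagrangian is L = sqrt(169 + z'^2).
L depends on z' only, not on z or θ, so ∂L/∂z = 0 and
    ∂L/∂z' = z' / sqrt(169 + z'^2).
The Euler-Lagrange equation gives
    d/dθ( z' / sqrt(169 + z'^2) ) = 0,
so z' is constant. Integrating once:
    z(θ) = a θ + b,
a helix on the cylinder (a straight line when the cylinder is unrolled). The constants a, b are determined by the endpoint conditions.
With endpoint conditions z(0) = -3 and z(2π/3) = 1: from z(0) = b we get b = -3, and a·2π/3 + -3 = 1 gives a = 6/π, so
    z(θ) = (6/π) θ − 3.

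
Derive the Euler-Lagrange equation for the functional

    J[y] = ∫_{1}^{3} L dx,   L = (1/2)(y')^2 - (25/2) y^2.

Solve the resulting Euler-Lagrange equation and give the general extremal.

The Lagrangian is L = (1/2)(y')^2 - (25/2) y^2.
∂L/∂y = -25y.
∂L/∂y' = y'.
The Euler-Lagrange equation d/dx(∂L/∂y') − ∂L/∂y = 0 becomes:
    y'' + 25 y = 0
General solution: y(x) = A sin(5x) + B cos(5x), where A and B are arbitrary constants fixed by the endpoint conditions.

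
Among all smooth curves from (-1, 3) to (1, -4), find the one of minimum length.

Arc-length functional: J[y] = ∫ sqrt(1 + (y')^2) dx.
Lagrangian L = sqrt(1 + (y')^2) has no explicit y dependence, so ∂L/∂y = 0 and the Euler-Lagrange equation gives
    d/dx( y' / sqrt(1 + (y')^2) ) = 0  ⇒  y' / sqrt(1 + (y')^2) = const.
Hence y' is constant, so y(x) is affine.
Fitting the endpoints (-1, 3) and (1, -4):
    slope m = ((-4) − 3) / (1 − (-1)) = -7/2,
    intercept c = 3 − m·(-1) = -1/2.
Extremal: y(x) = (-7/2) x - 1/2.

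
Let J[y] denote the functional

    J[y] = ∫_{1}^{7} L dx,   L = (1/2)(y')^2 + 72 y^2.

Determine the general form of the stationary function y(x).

The Lagrangian is L = (1/2)(y')^2 + 72 y^2.
∂L/∂y = 144y.
∂L/∂y' = y'.
The Euler-Lagrange equation d/dx(∂L/∂y') − ∂L/∂y = 0 becomes:
    y'' - 144 y = 0
General solution: y(x) = A e^(12x) + B e^(-12x), where A and B are arbitrary constants fixed by the endpoint conditions.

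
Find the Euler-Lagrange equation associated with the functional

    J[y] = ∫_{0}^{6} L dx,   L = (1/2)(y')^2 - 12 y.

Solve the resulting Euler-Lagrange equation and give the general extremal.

The Lagrangian is L = (1/2)(y')^2 - 12 y.
∂L/∂y = -12.
∂L/∂y' = y'.
The Euler-Lagrange equation d/dx(∂L/∂y') − ∂L/∂y = 0 becomes:
    y'' + 12 = 0
General solution: y(x) = -6 x^2 + A x + B, where A and B are arbitrary constants fixed by the endpoint conditions.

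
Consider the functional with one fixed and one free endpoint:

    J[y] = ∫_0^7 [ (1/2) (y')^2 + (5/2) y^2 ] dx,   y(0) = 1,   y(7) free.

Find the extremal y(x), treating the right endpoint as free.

The Lagrangian L = (1/2) (y')^2 + (5/2) y^2 gives
    ∂L/∂y = 5 y,   ∂L/∂y' = y'.
Euler-Lagrange: y'' − 5 y = 0.
With k = sqrt(5), the general solution is
    y(x) = A cosh(sqrt(5) x) + B sinh(sqrt(5) x).
Fixed left endpoint y(0) = 1 ⇒ A = 1.
The right endpoint x = 7 is free, so the natural (transversality) condition is ∂L/∂y' |_{x=7} = 0, i.e. y'(7) = 0.
Compute y'(x) = A k sinh(k x) + B k cosh(k x), so
    y'(7) = A k sinh(k·7) + B k cosh(k·7) = 0
    ⇒ B = −A tanh(k·7) = − tanh(sqrt(5)·7).
Therefore the extremal is
    y(x) = cosh(sqrt(5) x) − tanh(sqrt(5)·7) sinh(sqrt(5) x).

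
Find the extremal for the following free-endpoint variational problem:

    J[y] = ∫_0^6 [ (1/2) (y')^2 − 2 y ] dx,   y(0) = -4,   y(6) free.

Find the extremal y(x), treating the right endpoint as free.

The Lagrangian L = (1/2) (y')^2 − 2 y gives
    ∂L/∂y = −2,   ∂L/∂y' = y'.
Euler-Lagrange: d/dx(y') − (−2) = 0, i.e. y'' + 2 = 0, so
    y(x) = −(2/2) x^2 + C1 x + C2.
Fixed left endpoint y(0) = -4 ⇒ C2 = -4.
The right endpoint x = 6 is free, so the natural (transversality) condition is ∂L/∂y' |_{x=6} = 0, i.e. y'(6) = 0.
Compute y'(x) = −2 x + C1, so y'(6) = −12 + C1 = 0 ⇒ C1 = 12.
Therefore the extremal is
    y(x) = −x^2 + 12 x − 4.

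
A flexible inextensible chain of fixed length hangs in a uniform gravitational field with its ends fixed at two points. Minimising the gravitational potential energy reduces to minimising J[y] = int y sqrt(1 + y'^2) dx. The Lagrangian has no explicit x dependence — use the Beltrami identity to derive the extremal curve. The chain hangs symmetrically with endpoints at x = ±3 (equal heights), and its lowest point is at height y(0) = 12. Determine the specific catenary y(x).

The Lagrangian L(y, y') = y sqrt(1 + y'^2) has no explicit x dependence, so the Beltrami identity applies:
    L − y' ∂L/∂y' = C.
Compute ∂L/∂y' = y · y' / sqrt(1 + y'^2). Then
    L − y' ∂L/∂y'
    = y sqrt(1 + y'^2) − y · y'^2 / sqrt(1 + y'^2)
    = y (1 + y'^2 − y'^2) / sqrt(1 + y'^2)
    = y / sqrt(1 + y'^2) = C.
Squaring gives y^2 = C^2 (1 + y'^2), i.e.
    y'^2 = y^2 / C^2 − 1.
Separating variables,
    dy / sqrt(y^2 − C^2) = dx / C,
and integrating gives arccosh(y / C) = (x − a)/C, so
    y(x) = C cosh((x − a)/C),
the catenary. The constants C and a are fixed by the two endpoint conditions (and, for the hanging-chain problem, the length constraint selects C).
Now fit the given data. The endpoints x = ±3 are symmetric at equal height, so the catenary is even about its minimum: a = 0 and y(x) = C cosh(x/C). The lowest point is y(0) = C cosh(0) = C, and we are told y(0) = 12, so C = 12. Therefore
    y(x) = 12 cosh(x/12),
and at the endpoints
    y(±3) = 12 cosh(3/12).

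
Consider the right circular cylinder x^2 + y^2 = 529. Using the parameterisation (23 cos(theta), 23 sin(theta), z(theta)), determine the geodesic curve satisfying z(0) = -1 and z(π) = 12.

Parameterise the cylinder of radius R = 23 as
    r(θ) = (23 cos θ, 23 sin θ, z(θ)).
The arc-length element is
    ds = sqrt(529 + (dz/dθ)^2) dθ,
so the Lagrangian is L = sqrt(529 + z'^2).
L depends on z' only, not on z or θ, so ∂L/∂z = 0 and
    ∂L/∂z' = z' / sqrt(529 + z'^2).
The Euler-Lagrange equation gives
    d/dθ( z' / sqrt(529 + z'^2) ) = 0,
so z' is constant. Integrating once:
    z(θ) = a θ + b,
a helix on the cylinder (a straight line when the cylinder is unrolled). The constants a, b are determined by the endpoint conditions.
With endpoint conditions z(0) = -1 and z(π) = 12: from z(0) = b we get b = -1, and a·π + -1 = 12 gives a = 13/π, so
    z(θ) = (13/π) θ − 1.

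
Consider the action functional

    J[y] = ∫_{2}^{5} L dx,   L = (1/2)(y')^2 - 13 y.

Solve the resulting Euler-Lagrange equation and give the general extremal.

The Lagrangian is L = (1/2)(y')^2 - 13 y.
∂L/∂y = -13.
∂L/∂y' = y'.
The Euler-Lagrange equation d/dx(∂L/∂y') − ∂L/∂y = 0 becomes:
    y'' + 13 = 0
General solution: y(x) = -(13/2) x^2 + A x + B, where A and B are arbitrary constants fixed by the endpoint conditions.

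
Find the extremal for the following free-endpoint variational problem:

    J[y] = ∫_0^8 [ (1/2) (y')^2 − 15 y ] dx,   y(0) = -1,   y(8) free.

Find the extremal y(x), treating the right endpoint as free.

The Lagrangian L = (1/2) (y')^2 − 15 y gives
    ∂L/∂y = −15,   ∂L/∂y' = y'.
Euler-Lagrange: d/dx(y') − (−15) = 0, i.e. y'' + 15 = 0, so
    y(x) = −(15/2) x^2 + C1 x + C2.
Fixed left endpoint y(0) = -1 ⇒ C2 = -1.
The right endpoint x = 8 is free, so the natural (transversality) condition is ∂L/∂y' |_{x=8} = 0, i.e. y'(8) = 0.
Compute y'(x) = −15 x + C1, so y'(8) = −120 + C1 = 0 ⇒ C1 = 120.
Therefore the extremal is
    y(x) = −(15/2) x^2 + 120 x − 1.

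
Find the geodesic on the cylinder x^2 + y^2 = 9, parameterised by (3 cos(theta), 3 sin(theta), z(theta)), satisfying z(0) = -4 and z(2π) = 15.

Parameterise the cylinder of radius R = 3 as
    r(θ) = (3 cos θ, 3 sin θ, z(θ)).
The arc-length element is
    ds = sqrt(9 + (dz/dθ)^2) dθ,
so the Lagrangian is L = sqrt(9 + z'^2).
L depends on z' only, not on z or θ, so ∂L/∂z = 0 and
    ∂L/∂z' = z' / sqrt(9 + z'^2).
The Euler-Lagrange equation gives
    d/dθ( z' / sqrt(9 + z'^2) ) = 0,
so z' is constant. Integrating once:
    z(θ) = a θ + b,
a helix on the cylinder (a straight line when the cylinder is unrolled). The constants a, b are determined by the endpoint conditions.
With endpoint conditions z(0) = -4 and z(2π) = 15: from z(0) = b we get b = -4, and a·2π + -4 = 15 gives a = 19/(2π), so
    z(θ) = (19/(2π)) θ − 4.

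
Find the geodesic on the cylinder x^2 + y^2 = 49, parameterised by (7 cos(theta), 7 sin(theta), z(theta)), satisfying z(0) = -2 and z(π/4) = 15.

Parameterise the cylinder of radius R = 7 as
    r(θ) = (7 cos θ, 7 sin θ, z(θ)).
The arc-length element is
    ds = sqrt(49 + (dz/dθ)^2) dθ,
so the Lagrangian is L = sqrt(49 + z'^2).
L depends on z' only, not on z or θ, so ∂L/∂z = 0 and
    ∂L/∂z' = z' / sqrt(49 + z'^2).
The Euler-Lagrange equation gives
    d/dθ( z' / sqrt(49 + z'^2) ) = 0,
so z' is constant. Integrating once:
    z(θ) = a θ + b,
a helix on the cylinder (a straight line when the cylinder is unrolled). The constants a, b are determined by the endpoint conditions.
With endpoint conditions z(0) = -2 and z(π/4) = 15: from z(0) = b we get b = -2, and a·π/4 + -2 = 15 gives a = 68/π, so
    z(θ) = (68/π) θ − 2.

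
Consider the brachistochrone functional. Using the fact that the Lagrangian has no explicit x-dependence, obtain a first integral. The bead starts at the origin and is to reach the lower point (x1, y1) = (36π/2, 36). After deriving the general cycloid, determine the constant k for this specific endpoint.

The Lagrangian L = sqrt((1 + y'^2) / y) has no explicit x dependence, so the Beltrami identity applies:
    L − y' ∂L/∂y' = C.
Compute ∂L/∂y' = y' / sqrt(y (1 + y'^2)).
Substitute:
    sqrt((1 + y'^2)/y) − y'·y' / sqrt(y (1 + y'^2))
    = (1 + y'^2) / sqrt(y (1 + y'^2)) − y'^2 / sqrt(y (1 + y'^2))
    = 1 / sqrt(y (1 + y'^2)) = C.
Squaring and rearranging gives the first integral
    y (1 + y'^2) = 1/C^2 =: k   (constant).
Solving this first-order ODE by the substitution
    y = (k/2)(1 − cos θ)
yields the cycloid parameterisation
    x(θ) = (k/2)(θ − sin θ),   y(θ) = (k/2)(1 − cos θ).
The constant k is fixed by the endpoint condition.
Now fit the given lower endpoint (x1, y1) = (36π/2, 36). At the bottom of the first arch (θ = π), the parametric equations give
    y(π) = (k/2)(1 − cos π) = k,
    x(π) = (k/2)(π − sin π) = kπ/2.
Matching y(π) = 36 gives k = 36, consistent with x(π) = 36π/2. Therefore the specific cycloid is
    x(θ) = (36/2)(θ − sin θ),   y(θ) = (36/2)(1 − cos θ).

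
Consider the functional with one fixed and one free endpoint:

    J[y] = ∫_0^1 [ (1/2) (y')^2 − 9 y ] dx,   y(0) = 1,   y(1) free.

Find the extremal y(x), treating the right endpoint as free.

The Lagrangian L = (1/2) (y')^2 − 9 y gives
    ∂L/∂y = −9,   ∂L/∂y' = y'.
Euler-Lagrange: d/dx(y') − (−9) = 0, i.e. y'' + 9 = 0, so
    y(x) = −(9/2) x^2 + C1 x + C2.
Fixed left endpoint y(0) = 1 ⇒ C2 = 1.
The right endpoint x = 1 is free, so the natural (transversality) condition is ∂L/∂y' |_{x=1} = 0, i.e. y'(1) = 0.
Compute y'(x) = −9 x + C1, so y'(1) = −9 + C1 = 0 ⇒ C1 = 9.
Therefore the extremal is
    y(x) = −(9/2) x^2 + 9 x + 1.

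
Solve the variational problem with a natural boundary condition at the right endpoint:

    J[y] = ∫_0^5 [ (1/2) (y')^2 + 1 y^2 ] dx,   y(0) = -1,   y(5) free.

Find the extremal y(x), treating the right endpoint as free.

The Lagrangian L = (1/2) (y')^2 + 1 y^2 gives
    ∂L/∂y = 2 y,   ∂L/∂y' = y'.
Euler-Lagrange: y'' − 2 y = 0.
With k = sqrt(2), the general solution is
    y(x) = A cosh(sqrt(2) x) + B sinh(sqrt(2) x).
Fixed left endpoint y(0) = -1 ⇒ A = -1.
The right endpoint x = 5 is free, so the natural (transversality) condition is ∂L/∂y' |_{x=5} = 0, i.e. y'(5) = 0.
Compute y'(x) = A k sinh(k x) + B k cosh(k x), so
    y'(5) = A k sinh(k·5) + B k cosh(k·5) = 0
    ⇒ B = −A tanh(k·5) = tanh(sqrt(2)·5).
Therefore the extremal is
    y(x) = −cosh(sqrt(2) x) + tanh(sqrt(2)·5) sinh(sqrt(2) x).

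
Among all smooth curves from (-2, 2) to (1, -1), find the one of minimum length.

Arc-length functional: J[y] = ∫ sqrt(1 + (y')^2) dx.
Lagrangian L = sqrt(1 + (y')^2) has no explicit y dependence, so ∂L/∂y = 0 and the Euler-Lagrange equation gives
    d/dx( y' / sqrt(1 + (y')^2) ) = 0  ⇒  y' / sqrt(1 + (y')^2) = const.
Hence y' is constant, so y(x) is affine.
Fitting the endpoints (-2, 2) and (1, -1):
    slope m = ((-1) − 2) / (1 − (-2)) = -1,
    intercept c = 2 − m·(-2) = 0.
Extremal: y(x) = -x.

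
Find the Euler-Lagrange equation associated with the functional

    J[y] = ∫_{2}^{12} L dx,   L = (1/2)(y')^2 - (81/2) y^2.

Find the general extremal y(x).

The Lagrangian is L = (1/2)(y')^2 - (81/2) y^2.
∂L/∂y = -81y.
∂L/∂y' = y'.
The Euler-Lagrange equation d/dx(∂L/∂y') − ∂L/∂y = 0 becomes:
    y'' + 81 y = 0
General solution: y(x) = A sin(9x) + B cos(9x), where A and B are arbitrary constants fixed by the endpoint conditions.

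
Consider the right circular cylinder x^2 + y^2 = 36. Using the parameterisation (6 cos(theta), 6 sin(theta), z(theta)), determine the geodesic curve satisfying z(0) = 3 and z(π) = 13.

Parameterise the cylinder of radius R = 6 as
    r(θ) = (6 cos θ, 6 sin θ, z(θ)).
The arc-length element is
    ds = sqrt(36 + (dz/dθ)^2) dθ,
so the Lagrangian is L = sqrt(36 + z'^2).
L depends on z' only, not on z or θ, so ∂L/∂z = 0 and
    ∂L/∂z' = z' / sqrt(36 + z'^2).
The Euler-Lagrange equation gives
    d/dθ( z' / sqrt(36 + z'^2) ) = 0,
so z' is constant. Integrating once:
    z(θ) = a θ + b,
a helix on the cylinder (a straight line when the cylinder is unrolled). The constants a, b are determined by the endpoint conditions.
With endpoint conditions z(0) = 3 and z(π) = 13: from z(0) = b we get b = 3, and a·π + 3 = 13 gives a = 10/π, so
    z(θ) = (10/π) θ + 3.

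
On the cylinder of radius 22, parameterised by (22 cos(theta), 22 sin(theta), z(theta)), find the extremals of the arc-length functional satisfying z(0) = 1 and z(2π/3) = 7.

Parameterise the cylinder of radius R = 22 as
    r(θ) = (22 cos θ, 22 sin θ, z(θ)).
The arc-length element is
    ds = sqrt(484 + (dz/dθ)^2) dθ,
so the Lagrangian is L = sqrt(484 + z'^2).
L depends on z' only, not on z or θ, so ∂L/∂z = 0 and
    ∂L/∂z' = z' / sqrt(484 + z'^2).
The Euler-Lagrange equation gives
    d/dθ( z' / sqrt(484 + z'^2) ) = 0,
so z' is constant. Integrating once:
    z(θ) = a θ + b,
a helix on the cylinder (a straight line when the cylinder is unrolled). The constants a, b are determined by the endpoint conditions.
With endpoint conditions z(0) = 1 and z(2π/3) = 7: from z(0) = b we get b = 1, and a·2π/3 + 1 = 7 gives a = 9/π, so
    z(θ) = (9/π) θ + 1.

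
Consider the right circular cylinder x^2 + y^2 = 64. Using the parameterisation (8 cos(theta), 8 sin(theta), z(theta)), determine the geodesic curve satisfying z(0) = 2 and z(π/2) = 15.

Parameterise the cylinder of radius R = 8 as
    r(θ) = (8 cos θ, 8 sin θ, z(θ)).
The arc-length element is
    ds = sqrt(64 + (dz/dθ)^2) dθ,
so the Lagrangian is L = sqrt(64 + z'^2).
L depends on z' only, not on z or θ, so ∂L/∂z = 0 and
    ∂L/∂z' = z' / sqrt(64 + z'^2).
The Euler-Lagrange equation gives
    d/dθ( z' / sqrt(64 + z'^2) ) = 0,
so z' is constant. Integrating once:
    z(θ) = a θ + b,
a helix on the cylinder (a straight line when the cylinder is unrolled). The constants a, b are determined by the endpoint conditions.
With endpoint conditions z(0) = 2 and z(π/2) = 15: from z(0) = b we get b = 2, and a·π/2 + 2 = 15 gives a = 26/π, so
    z(θ) = (26/π) θ + 2.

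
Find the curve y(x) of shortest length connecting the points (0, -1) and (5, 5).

Arc-length functional: J[y] = ∫ sqrt(1 + (y')^2) dx.
Lagrangian L = sqrt(1 + (y')^2) has no explicit y dependence, so ∂L/∂y = 0 and the Euler-Lagrange equation gives
    d/dx( y' / sqrt(1 + (y')^2) ) = 0  ⇒  y' / sqrt(1 + (y')^2) = const.
Hence y' is constant, so y(x) is affine.
Fitting the endpoints (0, -1) and (5, 5):
    slope m = (5 − (-1)) / (5 − 0) = 6/5,
    intercept c = (-1) − m·0 = -1.
Extremal: y(x) = (6/5) x - 1.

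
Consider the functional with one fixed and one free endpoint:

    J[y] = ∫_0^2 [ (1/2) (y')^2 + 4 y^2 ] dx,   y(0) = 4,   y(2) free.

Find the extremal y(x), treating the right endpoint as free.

The Lagrangian L = (1/2) (y')^2 + 4 y^2 gives
    ∂L/∂y = 8 y,   ∂L/∂y' = y'.
Euler-Lagrange: y'' − 8 y = 0.
With k = sqrt(8), the general solution is
    y(x) = A cosh(sqrt(8) x) + B sinh(sqrt(8) x).
Fixed left endpoint y(0) = 4 ⇒ A = 4.
The right endpoint x = 2 is free, so the natural (transversality) condition is ∂L/∂y' |_{x=2} = 0, i.e. y'(2) = 0.
Compute y'(x) = A k sinh(k x) + B k cosh(k x), so
    y'(2) = A k sinh(k·2) + B k cosh(k·2) = 0
    ⇒ B = −A tanh(k·2) = − 4 tanh(sqrt(8)·2).
Therefore the extremal is
    y(x) = 4 cosh(sqrt(8) x) − 4 tanh(sqrt(8)·2) sinh(sqrt(8) x).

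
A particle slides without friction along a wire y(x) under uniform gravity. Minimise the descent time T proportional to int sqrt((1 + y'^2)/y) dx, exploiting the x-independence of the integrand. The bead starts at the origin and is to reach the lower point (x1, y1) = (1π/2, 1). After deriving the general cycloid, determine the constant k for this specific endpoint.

The Lagrangian L = sqrt((1 + y'^2) / y) has no explicit x dependence, so the Beltrami identity applies:
    L − y' ∂L/∂y' = C.
Compute ∂L/∂y' = y' / sqrt(y (1 + y'^2)).
Substitute:
    sqrt((1 + y'^2)/y) − y'·y' / sqrt(y (1 + y'^2))
    = (1 + y'^2) / sqrt(y (1 + y'^2)) − y'^2 / sqrt(y (1 + y'^2))
    = 1 / sqrt(y (1 + y'^2)) = C.
Squaring and rearranging gives the first integral
    y (1 + y'^2) = 1/C^2 =: k   (constant).
Solving this first-order ODE by the substitution
    y = (k/2)(1 − cos θ)
yields the cycloid parameterisation
    x(θ) = (k/2)(θ − sin θ),   y(θ) = (k/2)(1 − cos θ).
The constant k is fixed by the endpoint condition.
Now fit the given lower endpoint (x1, y1) = (1π/2, 1). At the bottom of the first arch (θ = π), the parametric equations give
    y(π) = (k/2)(1 − cos π) = k,
    x(π) = (k/2)(π − sin π) = kπ/2.
Matching y(π) = 1 gives k = 1, consistent with x(π) = 1π/2. Therefore the specific cycloid is
    x(θ) = (1/2)(θ − sin θ),   y(θ) = (1/2)(1 − cos θ).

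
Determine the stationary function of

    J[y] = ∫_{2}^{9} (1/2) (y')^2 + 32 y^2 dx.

The Lagrangian is L = (1/2) (y')^2 + 32 y^2.
Compute ∂L/∂y = 64y, ∂L/∂y' = y'.
The Euler-Lagrange equation d/dx(∂L/∂y') − ∂L/∂y = 0 reduces to
    y'' − 64 y = 0.
Its general solution is
    y(x) = A e^(8x) + B e^(−8x),
with A, B fixed by the endpoint conditions.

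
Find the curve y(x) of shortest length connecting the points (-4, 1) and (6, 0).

Arc-length functional: J[y] = ∫ sqrt(1 + (y')^2) dx.
Lagrangian L = sqrt(1 + (y')^2) has no explicit y dependence, so ∂L/∂y = 0 and the Euler-Lagrange equation gives
    d/dx( y' / sqrt(1 + (y')^2) ) = 0  ⇒  y' / sqrt(1 + (y')^2) = const.
Hence y' is constant, so y(x) is affine.
Fitting the endpoints (-4, 1) and (6, 0):
    slope m = (0 − 1) / (6 − (-4)) = -1/10,
    intercept c = 1 − m·(-4) = 3/5.
Extremal: y(x) = (-1/10) x + 3/5.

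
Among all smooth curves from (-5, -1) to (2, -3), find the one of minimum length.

Arc-length functional: J[y] = ∫ sqrt(1 + (y')^2) dx.
Lagrangian L = sqrt(1 + (y')^2) has no explicit y dependence, so ∂L/∂y = 0 and the Euler-Lagrange equation gives
    d/dx( y' / sqrt(1 + (y')^2) ) = 0  ⇒  y' / sqrt(1 + (y')^2) = const.
Hence y' is constant, so y(x) is affine.
Fitting the endpoints (-5, -1) and (2, -3):
    slope m = ((-3) − (-1)) / (2 − (-5)) = -2/7,
    intercept c = (-1) − m·(-5) = -17/7.
Extremal: y(x) = (-2/7) x - 17/7.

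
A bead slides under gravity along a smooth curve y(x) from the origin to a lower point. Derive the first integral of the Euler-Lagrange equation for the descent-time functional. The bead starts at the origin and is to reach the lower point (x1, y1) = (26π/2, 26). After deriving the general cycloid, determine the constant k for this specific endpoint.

The Lagrangian L = sqrt((1 + y'^2) / y) has no explicit x dependence, so the Beltrami identity applies:
    L − y' ∂L/∂y' = C.
Compute ∂L/∂y' = y' / sqrt(y (1 + y'^2)).
Substitute:
    sqrt((1 + y'^2)/y) − y'·y' / sqrt(y (1 + y'^2))
    = (1 + y'^2) / sqrt(y (1 + y'^2)) − y'^2 / sqrt(y (1 + y'^2))
    = 1 / sqrt(y (1 + y'^2)) = C.
Squaring and rearranging gives the first integral
    y (1 + y'^2) = 1/C^2 =: k   (constant).
Solving this first-order ODE by the substitution
    y = (k/2)(1 − cos θ)
yields the cycloid parameterisation
    x(θ) = (k/2)(θ − sin θ),   y(θ) = (k/2)(1 − cos θ).
The constant k is fixed by the endpoint condition.
Now fit the given lower endpoint (x1, y1) = (26π/2, 26). At the bottom of the first arch (θ = π), the parametric equations give
    y(π) = (k/2)(1 − cos π) = k,
    x(π) = (k/2)(π − sin π) = kπ/2.
Matching y(π) = 26 gives k = 26, consistent with x(π) = 26π/2. Therefore the specific cycloid is
    x(θ) = (26/2)(θ − sin θ),   y(θ) = (26/2)(1 − cos θ).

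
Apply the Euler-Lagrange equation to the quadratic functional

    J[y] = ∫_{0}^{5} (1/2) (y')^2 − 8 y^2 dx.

The Lagrangian is L = (1/2) (y')^2 − 8 y^2.
Compute ∂L/∂y = -16y, ∂L/∂y' = y'.
The Euler-Lagrange equation d/dx(∂L/∂y') − ∂L/∂y = 0 reduces to
    y'' + 16 y = 0.
Its general solution is
    y(x) = A sin(4x) + B cos(4x),
with A, B fixed by the endpoint conditions.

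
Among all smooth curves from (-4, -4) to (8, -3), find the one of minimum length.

Arc-length functional: J[y] = ∫ sqrt(1 + (y')^2) dx.
Lagrangian L = sqrt(1 + (y')^2) has no explicit y dependence, so ∂L/∂y = 0 and the Euler-Lagrange equation gives
    d/dx( y' / sqrt(1 + (y')^2) ) = 0  ⇒  y' / sqrt(1 + (y')^2) = const.
Hence y' is constant, so y(x) is affine.
Fitting the endpoints (-4, -4) and (8, -3):
    slope m = ((-3) − (-4)) / (8 − (-4)) = 1/12,
    intercept c = (-4) − m·(-4) = -11/3.
Extremal: y(x) = (1/12) x - 11/3.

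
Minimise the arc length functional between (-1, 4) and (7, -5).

Arc-length functional: J[y] = ∫ sqrt(1 + (y')^2) dx.
Lagrangian L = sqrt(1 + (y')^2) has no explicit y dependence, so ∂L/∂y = 0 and the Euler-Lagrange equation gives
    d/dx( y' / sqrt(1 + (y')^2) ) = 0  ⇒  y' / sqrt(1 + (y')^2) = const.
Hence y' is constant, so y(x) is affine.
Fitting the endpoints (-1, 4) and (7, -5):
    slope m = ((-5) − 4) / (7 − (-1)) = -9/8,
    intercept c = 4 − m·(-1) = 23/8.
Extremal: y(x) = (-9/8) x + 23/8.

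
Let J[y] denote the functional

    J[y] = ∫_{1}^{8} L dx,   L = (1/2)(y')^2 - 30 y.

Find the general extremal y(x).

The Lagrangian is L = (1/2)(y')^2 - 30 y.
∂L/∂y = -30.
∂L/∂y' = y'.
The Euler-Lagrange equation d/dx(∂L/∂y') − ∂L/∂y = 0 becomes:
    y'' + 30 = 0
General solution: y(x) = -15 x^2 + A x + B, where A and B are arbitrary constants fixed by the endpoint conditions.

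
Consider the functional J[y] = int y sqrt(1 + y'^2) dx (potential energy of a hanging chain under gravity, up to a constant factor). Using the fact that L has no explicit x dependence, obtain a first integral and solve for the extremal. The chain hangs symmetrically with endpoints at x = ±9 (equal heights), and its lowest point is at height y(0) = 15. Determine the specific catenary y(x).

The Lagrangian L(y, y') = y sqrt(1 + y'^2) has no explicit x dependence, so the Beltrami identity applies:
    L − y' ∂L/∂y' = C.
Compute ∂L/∂y' = y · y' / sqrt(1 + y'^2). Then
    L − y' ∂L/∂y'
    = y sqrt(1 + y'^2) − y · y'^2 / sqrt(1 + y'^2)
    = y (1 + y'^2 − y'^2) / sqrt(1 + y'^2)
    = y / sqrt(1 + y'^2) = C.
Squaring gives y^2 = C^2 (1 + y'^2), i.e.
    y'^2 = y^2 / C^2 − 1.
Separating variables,
    dy / sqrt(y^2 − C^2) = dx / C,
and integrating gives arccosh(y / C) = (x − a)/C, so
    y(x) = C cosh((x − a)/C),
the catenary. The constants C and a are fixed by the two endpoint conditions (and, for the hanging-chain problem, the length constraint selects C).
Now fit the given data. The endpoints x = ±9 are symmetric at equal height, so the catenary is even about its minimum: a = 0 and y(x) = C cosh(x/C). The lowest point is y(0) = C cosh(0) = C, and we are told y(0) = 15, so C = 15. Therefore
    y(x) = 15 cosh(x/15),
and at the endpoints
    y(±9) = 15 cosh(9/15).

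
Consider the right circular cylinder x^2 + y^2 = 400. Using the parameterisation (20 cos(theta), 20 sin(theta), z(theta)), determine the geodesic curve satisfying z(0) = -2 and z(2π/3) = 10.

Parameterise the cylinder of radius R = 20 as
    r(θ) = (20 cos θ, 20 sin θ, z(θ)).
The arc-length element is
    ds = sqrt(400 + (dz/dθ)^2) dθ,
so the Lagrangian is L = sqrt(400 + z'^2).
L depends on z' only, not on z or θ, so ∂L/∂z = 0 and
    ∂L/∂z' = z' / sqrt(400 + z'^2).
The Euler-Lagrange equation gives
    d/dθ( z' / sqrt(400 + z'^2) ) = 0,
so z' is constant. Integrating once:
    z(θ) = a θ + b,
a helix on the cylinder (a straight line when the cylinder is unrolled). The constants a, b are determined by the endpoint conditions.
With endpoint conditions z(0) = -2 and z(2π/3) = 10: from z(0) = b we get b = -2, and a·2π/3 + -2 = 10 gives a = 18/π, so
    z(θ) = (18/π) θ − 2.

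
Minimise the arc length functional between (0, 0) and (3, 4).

Arc-length functional: J[y] = ∫ sqrt(1 + (y')^2) dx.
Lagrangian L = sqrt(1 + (y')^2) has no explicit y dependence, so ∂L/∂y = 0 and the Euler-Lagrange equation gives
    d/dx( y' / sqrt(1 + (y')^2) ) = 0  ⇒  y' / sqrt(1 + (y')^2) = const.
Hence y' is constant, so y(x) is affine.
Fitting the endpoints (0, 0) and (3, 4):
    slope m = (4 − 0) / (3 − 0) = 4/3,
    intercept c = 0 − m·0 = 0.
Extremal: y(x) = (4/3) x.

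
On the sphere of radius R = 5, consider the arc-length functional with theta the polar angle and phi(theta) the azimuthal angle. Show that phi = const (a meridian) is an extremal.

On the sphere of radius R = 5 with spherical coordinates (θ, φ), the induced metric is
    ds^2 = 25(dθ^2 + sin^2(θ) dφ^2).
Using θ as the parameter, the arc-length functional becomes
    J[φ] = ∫ 5 sqrt(1 + sin^2(θ) (dφ/dθ)^2) dθ.
So L = 5 sqrt(1 + sin^2(θ) φ'^2). Compute
    ∂L/∂φ = 0  (L has no explicit φ dependence),
    ∂L/∂φ' = 5 sin^2(θ) φ' / sqrt(1 + sin^2(θ) φ'^2).
For the candidate φ(θ) = c (constant), φ' = 0, so ∂L/∂φ' evaluated along the candidate vanishes, and ∂L/∂φ is identically zero. Hence
    d/dθ(∂L/∂φ') − ∂L/∂φ = 0
is satisfied. Therefore meridians φ = const are extremals of arc length — they are geodesics on the sphere.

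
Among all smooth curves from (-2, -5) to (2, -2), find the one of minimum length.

Arc-length functional: J[y] = ∫ sqrt(1 + (y')^2) dx.
Lagrangian L = sqrt(1 + (y')^2) has no explicit y dependence, so ∂L/∂y = 0 and the Euler-Lagrange equation gives
    d/dx( y' / sqrt(1 + (y')^2) ) = 0  ⇒  y' / sqrt(1 + (y')^2) = const.
Hence y' is constant, so y(x) is affine.
Fitting the endpoints (-2, -5) and (2, -2):
    slope m = ((-2) − (-5)) / (2 − (-2)) = 3/4,
    intercept c = (-5) − m·(-2) = -7/2.
Extremal: y(x) = (3/4) x - 7/2.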